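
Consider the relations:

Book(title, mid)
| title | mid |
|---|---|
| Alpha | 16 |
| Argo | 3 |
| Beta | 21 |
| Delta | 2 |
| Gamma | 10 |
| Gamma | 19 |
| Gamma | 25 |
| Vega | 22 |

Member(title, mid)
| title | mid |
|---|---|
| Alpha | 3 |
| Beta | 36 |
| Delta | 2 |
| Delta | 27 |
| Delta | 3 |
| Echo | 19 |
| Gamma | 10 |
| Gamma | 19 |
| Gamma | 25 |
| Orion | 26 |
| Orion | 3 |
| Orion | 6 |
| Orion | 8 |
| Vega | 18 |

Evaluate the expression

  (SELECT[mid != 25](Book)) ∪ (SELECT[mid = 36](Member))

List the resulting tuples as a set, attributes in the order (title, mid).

σ[mid != 25]: keep tuples satisfying mid != 25 → {(Alpha, 16), (Argo, 3), (Beta, 21), (Delta, 2), (Gamma, 10), (Gamma, 19), (Vega, 22)}
σ[mid = 36]: keep tuples satisfying mid = 36 → {(Beta, 36)}
Set union of the two operands is {(Alpha, 16), (Argo, 3), (Beta, 21), (Beta, 36), (Delta, 2), (Gamma, 10), (Gamma, 19), (Vega, 22)}.

{(Alpha, 16), (Argo, 3), (Beta, 21), (Beta, 36), (Delta, 2), (Gamma, 10), (Gamma, 19), (Vega, 22)}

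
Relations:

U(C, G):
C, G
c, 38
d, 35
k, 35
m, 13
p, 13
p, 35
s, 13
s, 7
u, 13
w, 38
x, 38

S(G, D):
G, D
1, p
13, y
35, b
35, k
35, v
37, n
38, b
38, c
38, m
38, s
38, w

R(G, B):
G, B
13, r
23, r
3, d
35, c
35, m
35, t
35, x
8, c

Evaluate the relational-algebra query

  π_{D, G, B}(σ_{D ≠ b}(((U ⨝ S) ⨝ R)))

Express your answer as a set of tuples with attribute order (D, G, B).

{(k, 35, c), (k, 35, m), (k, 35, t), (k, 35, x), (v, 35, c), (v, 35, m), (v, 35, t), (v, 35, x), (y, 13, r)}

Natural join on G: {(c, 38, b), (c, 38, c), (c, 38, m), (c, 38, s), (c, 38, w), (d, 35, b), (d, 35, k), (d, 35, v), (k, 35, b), (k, 35, k), (k, 35, v), (m, 13, y), (p, 13, y), (p, 35, b), (p, 35, k), (p, 35, v), (s, 13, y), (u, 13, y), (w, 38, b), (w, 38, c), (w, 38, m), (w, 38, s), (w, 38, w), (x, 38, b), (x, 38, c), (x, 38, m), (x, 38, s), (x, 38, w)}
Natural join on G: {(d, 35, b, c), (d, 35, b, m), (d, 35, b, t), (d, 35, b, x), (d, 35, k, c), (d, 35, k, m), (d, 35, k, t), (d, 35, k, x), (d, 35, v, c), (d, 35, v, m), (d, 35, v, t), (d, 35, v, x), (k, 35, b, c), (k, 35, b, m), (k, 35, b, t), (k, 35, b, x), (k, 35, k, c), (k, 35, k, m), (k, 35, k, t), (k, 35, k, x), (k, 35, v, c), (k, 35, v, m), (k, 35, v, t), (k, 35, v, x), (m, 13, y, r), (p, 13, y, r), (p, 35, b, c), (p, 35, b, m), (p, 35, b, t), (p, 35, b, x), (p, 35, k, c), (p, 35, k, m), (p, 35, k, t), (p, 35, k, x), (p, 35, v, c), (p, 35, v, m), (p, 35, v, t), (p, 35, v, x), (s, 13, y, r), (u, 13, y, r)}
Apply σ_{D ≠ b}; surviving tuples: {(d, 35, k, c), (d, 35, k, m), (d, 35, k, t), (d, 35, k, x), (d, 35, v, c), (d, 35, v, m), (d, 35, v, t), (d, 35, v, x), (k, 35, k, c), (k, 35, k, m), (k, 35, k, t), (k, 35, k, x), (k, 35, v, c), (k, 35, v, m), (k, 35, v, t), (k, 35, v, x), (m, 13, y, r), (p, 13, y, r), (p, 35, k, c), (p, 35, k, m), (p, 35, k, t), (p, 35, k, x), (p, 35, v, c), (p, 35, v, m), (p, 35, v, t), (p, 35, v, x), (s, 13, y, r), (u, 13, y, r)}
π[D, G, B]: project onto (D, G, B) (19 duplicate(s) eliminated) → {(k, 35, c), (k, 35, m), (k, 35, t), (k, 35, x), (v, 35, c), (v, 35, m), (v, 35, t), (v, 35, x), (y, 13, r)}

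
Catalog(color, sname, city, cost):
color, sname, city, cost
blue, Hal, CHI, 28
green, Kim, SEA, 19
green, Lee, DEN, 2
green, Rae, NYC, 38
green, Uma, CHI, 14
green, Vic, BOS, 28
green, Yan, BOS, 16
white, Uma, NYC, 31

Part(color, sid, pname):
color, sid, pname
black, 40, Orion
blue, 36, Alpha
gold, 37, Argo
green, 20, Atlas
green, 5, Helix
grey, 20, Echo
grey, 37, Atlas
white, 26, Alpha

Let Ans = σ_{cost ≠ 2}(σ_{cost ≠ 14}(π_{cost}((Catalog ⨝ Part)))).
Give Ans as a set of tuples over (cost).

Joining Catalog and Part on color yields {(blue, Hal, CHI, 28, 36, Alpha), (green, Kim, SEA, 19, 20, Atlas), (green, Kim, SEA, 19, 5, Helix), (green, Lee, DEN, 2, 20, Atlas), (green, Lee, DEN, 2, 5, Helix), (green, Rae, NYC, 38, 20, Atlas), (green, Rae, NYC, 38, 5, Helix), (green, Uma, CHI, 14, 20, Atlas), (green, Uma, CHI, 14, 5, Helix), (green, Vic, BOS, 28, 20, Atlas), (green, Vic, BOS, 28, 5, Helix), (green, Yan, BOS, 16, 20, Atlas), (green, Yan, BOS, 16, 5, Helix), (white, Uma, NYC, 31, 26, Alpha)}.
π[cost]: project onto (cost) (7 duplicate(s) eliminated) → {14, 16, 19, 2, 28, 31, 38}
σ[cost ≠ 14]: keep tuples satisfying cost ≠ 14 → {16, 19, 2, 28, 31, 38}
σ[cost ≠ 2]: keep tuples satisfying cost ≠ 2 → {16, 19, 28, 31, 38}

{16, 19, 28, 31, 38}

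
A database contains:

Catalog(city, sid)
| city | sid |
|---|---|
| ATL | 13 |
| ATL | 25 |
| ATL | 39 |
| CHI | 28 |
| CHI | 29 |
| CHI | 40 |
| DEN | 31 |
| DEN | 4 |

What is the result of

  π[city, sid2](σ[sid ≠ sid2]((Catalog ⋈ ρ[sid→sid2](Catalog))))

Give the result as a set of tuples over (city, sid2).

{(ATL, 13), (ATL, 25), (ATL, 39), (CHI, 28), (CHI, 29), (CHI, 40), (DEN, 31), (DEN, 4)}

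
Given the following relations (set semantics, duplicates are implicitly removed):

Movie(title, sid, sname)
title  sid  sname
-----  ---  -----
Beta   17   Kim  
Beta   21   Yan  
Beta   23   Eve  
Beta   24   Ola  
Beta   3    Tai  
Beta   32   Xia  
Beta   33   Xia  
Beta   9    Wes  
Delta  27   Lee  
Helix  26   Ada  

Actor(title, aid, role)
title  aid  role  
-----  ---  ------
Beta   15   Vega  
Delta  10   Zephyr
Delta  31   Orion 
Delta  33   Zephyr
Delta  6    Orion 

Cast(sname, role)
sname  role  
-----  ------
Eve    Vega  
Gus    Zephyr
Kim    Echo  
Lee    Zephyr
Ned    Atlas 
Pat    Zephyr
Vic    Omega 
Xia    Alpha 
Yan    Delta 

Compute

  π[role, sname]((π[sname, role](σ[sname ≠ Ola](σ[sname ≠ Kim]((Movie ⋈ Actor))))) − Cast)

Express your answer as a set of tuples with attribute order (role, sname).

{(Orion, Lee), (Vega, Tai), (Vega, Wes), (Vega, Xia), (Vega, Yan)}

Joining Movie and Actor on title yields {(Beta, 17, Kim, 15, Vega), (Beta, 21, Yan, 15, Vega), (Beta, 23, Eve, 15, Vega), (Beta, 24, Ola, 15, Vega), (Beta, 3, Tai, 15, Vega), (Beta, 32, Xia, 15, Vega), (Beta, 33, Xia, 15, Vega), (Beta, 9, Wes, 15, Vega), (Delta, 27, Lee, 10, Zephyr), (Delta, 27, Lee, 31, Orion), (Delta, 27, Lee, 33, Zephyr), (Delta, 27, Lee, 6, Orion)}.
Selection sname ≠ Kim: {(Beta, 21, Yan, 15, Vega), (Beta, 23, Eve, 15, Vega), (Beta, 24, Ola, 15, Vega), (Beta, 3, Tai, 15, Vega), (Beta, 32, Xia, 15, Vega), (Beta, 33, Xia, 15, Vega), (Beta, 9, Wes, 15, Vega), (Delta, 27, Lee, 10, Zephyr), (Delta, 27, Lee, 31, Orion), (Delta, 27, Lee, 33, Zephyr), (Delta, 27, Lee, 6, Orion)}
Selection sname ≠ Ola: {(Beta, 21, Yan, 15, Vega), (Beta, 23, Eve, 15, Vega), (Beta, 3, Tai, 15, Vega), (Beta, 32, Xia, 15, Vega), (Beta, 33, Xia, 15, Vega), (Beta, 9, Wes, 15, Vega), (Delta, 27, Lee, 10, Zephyr), (Delta, 27, Lee, 31, Orion), (Delta, 27, Lee, 33, Zephyr), (Delta, 27, Lee, 6, Orion)}
Keep only column(s) sname, role (3 duplicate(s) eliminated): {(Eve, Vega), (Lee, Orion), (Lee, Zephyr), (Tai, Vega), (Wes, Vega), (Xia, Vega), (Yan, Vega)}
Difference: {(Eve, Vega), (Lee, Orion), (Lee, Zephyr), (Tai, Vega), (Wes, Vega), (Xia, Vega), (Yan, Vega)} with {(Eve, Vega), (Gus, Zephyr), (Kim, Echo), (Lee, Zephyr), (Ned, Atlas), (Pat, Zephyr), (Vic, Omega), (Xia, Alpha), (Yan, Delta)} → {(Lee, Orion), (Tai, Vega), (Wes, Vega), (Xia, Vega), (Yan, Vega)}
Keep only column(s) role, sname: {(Orion, Lee), (Vega, Tai), (Vega, Wes), (Vega, Xia), (Vega, Yan)}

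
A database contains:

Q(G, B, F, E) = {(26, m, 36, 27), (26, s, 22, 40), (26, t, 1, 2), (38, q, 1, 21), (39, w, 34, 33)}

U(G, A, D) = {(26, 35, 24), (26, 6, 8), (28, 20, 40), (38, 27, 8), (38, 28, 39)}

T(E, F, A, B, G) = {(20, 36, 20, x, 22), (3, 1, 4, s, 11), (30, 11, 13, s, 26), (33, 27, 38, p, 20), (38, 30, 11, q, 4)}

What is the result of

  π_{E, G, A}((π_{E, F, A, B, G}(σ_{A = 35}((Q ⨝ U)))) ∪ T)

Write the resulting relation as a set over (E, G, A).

Q ⋈ U (natural join on G): {(26, m, 36, 27, 35, 24), (26, m, 36, 27, 6, 8), (26, s, 22, 40, 35, 24), (26, s, 22, 40, 6, 8), (26, t, 1, 2, 35, 24), (26, t, 1, 2, 6, 8), (38, q, 1, 21, 27, 8), (38, q, 1, 21, 28, 39)}
σ[A = 35]: keep tuples satisfying A = 35 → {(26, m, 36, 27, 35, 24), (26, s, 22, 40, 35, 24), (26, t, 1, 2, 35, 24)}
π[E, F, A, B, G]: project onto (E, F, A, B, G) → {(2, 1, 35, t, 26), (27, 36, 35, m, 26), (40, 22, 35, s, 26)}
Set union of the two operands is {(2, 1, 35, t, 26), (20, 36, 20, x, 22), (27, 36, 35, m, 26), (3, 1, 4, s, 11), (30, 11, 13, s, 26), (33, 27, 38, p, 20), (38, 30, 11, q, 4), (40, 22, 35, s, 26)}.
π[E, G, A]: project onto (E, G, A) → {(2, 26, 35), (20, 22, 20), (27, 26, 35), (3, 11, 4), (30, 26, 13), (33, 20, 38), (38, 4, 11), (40, 26, 35)}

{(2, 26, 35), (20, 22, 20), (27, 26, 35), (3, 11, 4), (30, 26, 13), (33, 20, 38), (38, 4, 11), (40, 26, 35)}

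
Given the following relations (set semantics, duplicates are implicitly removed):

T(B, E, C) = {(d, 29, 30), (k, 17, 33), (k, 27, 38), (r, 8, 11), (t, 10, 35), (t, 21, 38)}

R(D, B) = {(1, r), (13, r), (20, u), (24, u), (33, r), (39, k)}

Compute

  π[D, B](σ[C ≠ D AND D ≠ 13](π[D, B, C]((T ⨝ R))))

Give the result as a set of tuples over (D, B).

{(1, r), (33, r), (39, k)}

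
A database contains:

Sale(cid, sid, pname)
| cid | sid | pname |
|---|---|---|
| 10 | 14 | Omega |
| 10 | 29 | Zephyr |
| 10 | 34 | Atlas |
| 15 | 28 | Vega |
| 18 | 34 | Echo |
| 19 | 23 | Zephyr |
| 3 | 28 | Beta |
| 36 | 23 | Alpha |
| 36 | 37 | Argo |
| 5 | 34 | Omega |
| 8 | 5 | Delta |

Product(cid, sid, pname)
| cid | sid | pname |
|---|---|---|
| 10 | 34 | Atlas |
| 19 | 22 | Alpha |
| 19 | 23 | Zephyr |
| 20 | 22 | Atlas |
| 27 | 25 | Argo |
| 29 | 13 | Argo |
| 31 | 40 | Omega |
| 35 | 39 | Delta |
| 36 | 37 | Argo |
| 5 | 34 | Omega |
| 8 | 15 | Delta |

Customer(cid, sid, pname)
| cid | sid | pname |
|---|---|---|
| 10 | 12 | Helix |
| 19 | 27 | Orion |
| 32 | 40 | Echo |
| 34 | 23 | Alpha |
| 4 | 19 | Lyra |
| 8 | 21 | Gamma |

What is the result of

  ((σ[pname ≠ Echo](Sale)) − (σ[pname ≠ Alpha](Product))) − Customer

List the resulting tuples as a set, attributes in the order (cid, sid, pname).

{(10, 14, Omega), (10, 29, Zephyr), (15, 28, Vega), (3, 28, Beta), (36, 23, Alpha), (8, 5, Delta)}

Selection pname ≠ Echo: {(10, 14, Omega), (10, 29, Zephyr), (10, 34, Atlas), (15, 28, Vega), (19, 23, Zephyr), (3, 28, Beta), (36, 23, Alpha), (36, 37, Argo), (5, 34, Omega), (8, 5, Delta)}
Selection pname ≠ Alpha: {(10, 34, Atlas), (19, 23, Zephyr), (20, 22, Atlas), (27, 25, Argo), (29, 13, Argo), (31, 40, Omega), (35, 39, Delta), (36, 37, Argo), (5, 34, Omega), (8, 15, Delta)}
Set difference of the two operands is {(10, 14, Omega), (10, 29, Zephyr), (15, 28, Vega), (3, 28, Beta), (36, 23, Alpha), (8, 5, Delta)}.
Set difference of the two operands is {(10, 14, Omega), (10, 29, Zephyr), (15, 28, Vega), (3, 28, Beta), (36, 23, Alpha), (8, 5, Delta)}.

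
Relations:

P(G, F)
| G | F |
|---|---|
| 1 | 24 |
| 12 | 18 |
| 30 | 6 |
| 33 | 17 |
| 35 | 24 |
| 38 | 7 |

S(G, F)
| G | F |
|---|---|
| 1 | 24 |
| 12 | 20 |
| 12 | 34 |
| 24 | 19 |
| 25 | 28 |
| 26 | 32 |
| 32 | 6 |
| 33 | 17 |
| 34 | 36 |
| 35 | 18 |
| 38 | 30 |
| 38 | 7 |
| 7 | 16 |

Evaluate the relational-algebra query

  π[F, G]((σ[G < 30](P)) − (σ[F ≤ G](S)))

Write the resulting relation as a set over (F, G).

{(18, 12), (24, 1)}

Selection G < 30: {(1, 24), (12, 18)}
Selection F ≤ G: {(24, 19), (32, 6), (33, 17), (35, 18), (38, 30), (38, 7)}
Difference: {(1, 24), (12, 18)} with {(24, 19), (32, 6), (33, 17), (35, 18), (38, 30), (38, 7)} → {(1, 24), (12, 18)}
Projecting to F, G: {(18, 12), (24, 1)}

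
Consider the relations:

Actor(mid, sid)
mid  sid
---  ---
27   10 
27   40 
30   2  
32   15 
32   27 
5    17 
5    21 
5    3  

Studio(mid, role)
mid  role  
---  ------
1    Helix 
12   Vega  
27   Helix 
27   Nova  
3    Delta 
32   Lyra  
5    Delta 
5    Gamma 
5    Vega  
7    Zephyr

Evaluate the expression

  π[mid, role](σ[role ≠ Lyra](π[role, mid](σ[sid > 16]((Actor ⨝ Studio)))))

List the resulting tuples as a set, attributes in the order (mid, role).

{(27, Helix), (27, Nova), (5, Delta), (5, Gamma), (5, Vega)}

Natural join on mid: {(27, 10, Helix), (27, 10, Nova), (27, 40, Helix), (27, 40, Nova), (32, 15, Lyra), (32, 27, Lyra), (5, 17, Delta), (5, 17, Gamma), (5, 17, Vega), (5, 21, Delta), (5, 21, Gamma), (5, 21, Vega), (5, 3, Delta), (5, 3, Gamma), (5, 3, Vega)}
Selection sid > 16: {(27, 40, Helix), (27, 40, Nova), (32, 27, Lyra), (5, 17, Delta), (5, 17, Gamma), (5, 17, Vega), (5, 21, Delta), (5, 21, Gamma), (5, 21, Vega)}
Projecting to role, mid (3 duplicate(s) eliminated): {(Delta, 5), (Gamma, 5), (Helix, 27), (Lyra, 32), (Nova, 27), (Vega, 5)}
Selection role ≠ Lyra: {(Delta, 5), (Gamma, 5), (Helix, 27), (Nova, 27), (Vega, 5)}
Projecting to mid, role: {(27, Helix), (27, Nova), (5, Delta), (5, Gamma), (5, Vega)}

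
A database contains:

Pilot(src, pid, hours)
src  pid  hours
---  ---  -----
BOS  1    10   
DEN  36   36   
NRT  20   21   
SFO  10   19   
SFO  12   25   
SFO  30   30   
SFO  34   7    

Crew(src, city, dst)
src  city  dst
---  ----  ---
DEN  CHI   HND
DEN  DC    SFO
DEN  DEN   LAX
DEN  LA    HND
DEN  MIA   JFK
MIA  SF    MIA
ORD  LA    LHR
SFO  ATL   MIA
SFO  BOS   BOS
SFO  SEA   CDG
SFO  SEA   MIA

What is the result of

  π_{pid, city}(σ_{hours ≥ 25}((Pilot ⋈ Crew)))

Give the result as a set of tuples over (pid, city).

Joining Pilot and Crew on src yields {(DEN, 36, 36, CHI, HND), (DEN, 36, 36, DC, SFO), (DEN, 36, 36, DEN, LAX), (DEN, 36, 36, LA, HND), (DEN, 36, 36, MIA, JFK), (SFO, 10, 19, ATL, MIA), (SFO, 10, 19, BOS, BOS), (SFO, 10, 19, SEA, CDG), (SFO, 10, 19, SEA, MIA), (SFO, 12, 25, ATL, MIA), (SFO, 12, 25, BOS, BOS), (SFO, 12, 25, SEA, CDG), (SFO, 12, 25, SEA, MIA), (SFO, 30, 30, ATL, MIA), (SFO, 30, 30, BOS, BOS), (SFO, 30, 30, SEA, CDG), (SFO, 30, 30, SEA, MIA), (SFO, 34, 7, ATL, MIA), (SFO, 34, 7, BOS, BOS), (SFO, 34, 7, SEA, CDG), (SFO, 34, 7, SEA, MIA)}.
Selection hours ≥ 25: {(DEN, 36, 36, CHI, HND), (DEN, 36, 36, DC, SFO), (DEN, 36, 36, DEN, LAX), (DEN, 36, 36, LA, HND), (DEN, 36, 36, MIA, JFK), (SFO, 12, 25, ATL, MIA), (SFO, 12, 25, BOS, BOS), (SFO, 12, 25, SEA, CDG), (SFO, 12, 25, SEA, MIA), (SFO, 30, 30, ATL, MIA), (SFO, 30, 30, BOS, BOS), (SFO, 30, 30, SEA, CDG), (SFO, 30, 30, SEA, MIA)}
Keep only column(s) pid, city (2 duplicate(s) eliminated): {(12, ATL), (12, BOS), (12, SEA), (30, ATL), (30, BOS), (30, SEA), (36, CHI), (36, DC), (36, DEN), (36, LA), (36, MIA)}

{(12, ATL), (12, BOS), (12, SEA), (30, ATL), (30, BOS), (30, SEA), (36, CHI), (36, DC), (36, DEN), (36, LA), (36, MIA)}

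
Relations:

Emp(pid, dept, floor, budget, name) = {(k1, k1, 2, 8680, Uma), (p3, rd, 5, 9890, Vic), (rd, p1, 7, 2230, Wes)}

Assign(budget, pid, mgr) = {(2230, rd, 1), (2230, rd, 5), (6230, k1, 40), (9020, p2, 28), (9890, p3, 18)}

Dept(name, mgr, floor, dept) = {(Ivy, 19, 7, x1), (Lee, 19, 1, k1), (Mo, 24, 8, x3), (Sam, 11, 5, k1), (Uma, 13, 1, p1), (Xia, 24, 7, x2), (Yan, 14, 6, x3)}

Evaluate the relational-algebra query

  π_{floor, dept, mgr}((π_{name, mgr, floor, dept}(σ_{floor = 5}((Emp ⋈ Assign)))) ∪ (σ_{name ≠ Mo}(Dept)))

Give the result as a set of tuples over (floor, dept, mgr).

{(1, k1, 19), (1, p1, 13), (5, k1, 11), (5, rd, 18), (6, x3, 14), (7, x1, 19), (7, x2, 24)}

Natural join on pid, budget: {(p3, rd, 5, 9890, Vic, 18), (rd, p1, 7, 2230, Wes, 1), (rd, p1, 7, 2230, Wes, 5)}
Selection floor = 5: {(p3, rd, 5, 9890, Vic, 18)}
π[name, mgr, floor, dept]: project onto (name, mgr, floor, dept) → {(Vic, 18, 5, rd)}
Selection name ≠ Mo: {(Ivy, 19, 7, x1), (Lee, 19, 1, k1), (Sam, 11, 5, k1), (Uma, 13, 1, p1), (Xia, 24, 7, x2), (Yan, 14, 6, x3)}
Taking the union: {(Ivy, 19, 7, x1), (Lee, 19, 1, k1), (Sam, 11, 5, k1), (Uma, 13, 1, p1), (Vic, 18, 5, rd), (Xia, 24, 7, x2), (Yan, 14, 6, x3)}
π[floor, dept, mgr]: project onto (floor, dept, mgr) → {(1, k1, 19), (1, p1, 13), (5, k1, 11), (5, rd, 18), (6, x3, 14), (7, x1, 19), (7, x2, 24)}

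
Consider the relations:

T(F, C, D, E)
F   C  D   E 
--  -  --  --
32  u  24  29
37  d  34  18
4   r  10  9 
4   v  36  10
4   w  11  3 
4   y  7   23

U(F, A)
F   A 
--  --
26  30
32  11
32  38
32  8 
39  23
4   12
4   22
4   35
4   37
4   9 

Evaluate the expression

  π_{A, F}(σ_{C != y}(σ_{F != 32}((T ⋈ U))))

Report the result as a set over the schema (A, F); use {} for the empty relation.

T ⋈ U (natural join on F): {(32, u, 24, 29, 11), (32, u, 24, 29, 38), (32, u, 24, 29, 8), (4, r, 10, 9, 12), (4, r, 10, 9, 22), (4, r, 10, 9, 35), (4, r, 10, 9, 37), (4, r, 10, 9, 9), (4, v, 36, 10, 12), (4, v, 36, 10, 22), (4, v, 36, 10, 35), (4, v, 36, 10, 37), (4, v, 36, 10, 9), (4, w, 11, 3, 12), (4, w, 11, 3, 22), (4, w, 11, 3, 35), (4, w, 11, 3, 37), (4, w, 11, 3, 9), (4, y, 7, 23, 12), (4, y, 7, 23, 22), (4, y, 7, 23, 35), (4, y, 7, 23, 37), (4, y, 7, 23, 9)}
σ[F != 32]: keep tuples satisfying F != 32 → {(4, r, 10, 9, 12), (4, r, 10, 9, 22), (4, r, 10, 9, 35), (4, r, 10, 9, 37), (4, r, 10, 9, 9), (4, v, 36, 10, 12), (4, v, 36, 10, 22), (4, v, 36, 10, 35), (4, v, 36, 10, 37), (4, v, 36, 10, 9), (4, w, 11, 3, 12), (4, w, 11, 3, 22), (4, w, 11, 3, 35), (4, w, 11, 3, 37), (4, w, 11, 3, 9), (4, y, 7, 23, 12), (4, y, 7, 23, 22), (4, y, 7, 23, 35), (4, y, 7, 23, 37), (4, y, 7, 23, 9)}
σ[C != y]: keep tuples satisfying C != y → {(4, r, 10, 9, 12), (4, r, 10, 9, 22), (4, r, 10, 9, 35), (4, r, 10, 9, 37), (4, r, 10, 9, 9), (4, v, 36, 10, 12), (4, v, 36, 10, 22), (4, v, 36, 10, 35), (4, v, 36, 10, 37), (4, v, 36, 10, 9), (4, w, 11, 3, 12), (4, w, 11, 3, 22), (4, w, 11, 3, 35), (4, w, 11, 3, 37), (4, w, 11, 3, 9)}
π_{A, F} gives {(12, 4), (22, 4), (35, 4), (37, 4), (9, 4)} (10 duplicate(s) eliminated).

{(12, 4), (22, 4), (35, 4), (37, 4), (9, 4)}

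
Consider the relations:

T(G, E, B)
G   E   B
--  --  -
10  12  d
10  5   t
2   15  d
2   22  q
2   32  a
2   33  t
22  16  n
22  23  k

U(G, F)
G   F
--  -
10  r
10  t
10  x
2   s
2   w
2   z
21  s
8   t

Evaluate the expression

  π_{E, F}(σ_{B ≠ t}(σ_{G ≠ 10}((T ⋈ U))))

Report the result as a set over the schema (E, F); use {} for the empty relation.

{(15, s), (15, w), (15, z), (22, s), (22, w), (22, z), (32, s), (32, w), (32, z)}

T ⋈ U (natural join on G): {(10, 12, d, r), (10, 12, d, t), (10, 12, d, x), (10, 5, t, r), (10, 5, t, t), (10, 5, t, x), (2, 15, d, s), (2, 15, d, w), (2, 15, d, z), (2, 22, q, s), (2, 22, q, w), (2, 22, q, z), (2, 32, a, s), (2, 32, a, w), (2, 32, a, z), (2, 33, t, s), (2, 33, t, w), (2, 33, t, z)}
Filtering on G ≠ 10 leaves {(2, 15, d, s), (2, 15, d, w), (2, 15, d, z), (2, 22, q, s), (2, 22, q, w), (2, 22, q, z), (2, 32, a, s), (2, 32, a, w), (2, 32, a, z), (2, 33, t, s), (2, 33, t, w), (2, 33, t, z)}.
Filtering on B ≠ t leaves {(2, 15, d, s), (2, 15, d, w), (2, 15, d, z), (2, 22, q, s), (2, 22, q, w), (2, 22, q, z), (2, 32, a, s), (2, 32, a, w), (2, 32, a, z)}.
Projecting to E, F: {(15, s), (15, w), (15, z), (22, s), (22, w), (22, z), (32, s), (32, w), (32, z)}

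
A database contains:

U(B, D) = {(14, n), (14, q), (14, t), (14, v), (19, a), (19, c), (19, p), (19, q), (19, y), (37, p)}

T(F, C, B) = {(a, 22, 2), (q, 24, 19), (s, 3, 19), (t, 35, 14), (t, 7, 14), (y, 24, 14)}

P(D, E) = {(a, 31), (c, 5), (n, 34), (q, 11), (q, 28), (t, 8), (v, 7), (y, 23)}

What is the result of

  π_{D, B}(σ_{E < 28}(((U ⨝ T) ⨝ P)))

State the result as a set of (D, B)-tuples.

{(c, 19), (q, 14), (q, 19), (t, 14), (v, 14), (y, 19)}

Joining U and T on B yields {(14, n, t, 35), (14, n, t, 7), (14, n, y, 24), (14, q, t, 35), (14, q, t, 7), (14, q, y, 24), (14, t, t, 35), (14, t, t, 7), (14, t, y, 24), (14, v, t, 35), (14, v, t, 7), (14, v, y, 24), (19, a, q, 24), (19, a, s, 3), (19, c, q, 24), (19, c, s, 3), (19, p, q, 24), (19, p, s, 3), (19, q, q, 24), (19, q, s, 3), (19, y, q, 24), (19, y, s, 3)}.
Joining (U ⨝ T) and P on D yields {(14, n, t, 35, 34), (14, n, t, 7, 34), (14, n, y, 24, 34), (14, q, t, 35, 11), (14, q, t, 35, 28), (14, q, t, 7, 11), (14, q, t, 7, 28), (14, q, y, 24, 11), (14, q, y, 24, 28), (14, t, t, 35, 8), (14, t, t, 7, 8), (14, t, y, 24, 8), (14, v, t, 35, 7), (14, v, t, 7, 7), (14, v, y, 24, 7), (19, a, q, 24, 31), (19, a, s, 3, 31), (19, c, q, 24, 5), (19, c, s, 3, 5), (19, q, q, 24, 11), (19, q, q, 24, 28), (19, q, s, 3, 11), (19, q, s, 3, 28), (19, y, q, 24, 23), (19, y, s, 3, 23)}.
Apply σ_{E < 28}; surviving tuples: {(14, q, t, 35, 11), (14, q, t, 7, 11), (14, q, y, 24, 11), (14, t, t, 35, 8), (14, t, t, 7, 8), (14, t, y, 24, 8), (14, v, t, 35, 7), (14, v, t, 7, 7), (14, v, y, 24, 7), (19, c, q, 24, 5), (19, c, s, 3, 5), (19, q, q, 24, 11), (19, q, s, 3, 11), (19, y, q, 24, 23), (19, y, s, 3, 23)}
π[D, B]: project onto (D, B) (9 duplicate(s) eliminated) → {(c, 19), (q, 14), (q, 19), (t, 14), (v, 14), (y, 19)}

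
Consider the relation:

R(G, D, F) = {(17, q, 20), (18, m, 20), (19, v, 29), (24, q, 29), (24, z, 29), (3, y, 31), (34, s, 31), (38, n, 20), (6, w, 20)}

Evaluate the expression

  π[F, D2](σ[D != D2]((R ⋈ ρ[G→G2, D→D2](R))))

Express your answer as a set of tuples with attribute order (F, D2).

ρ[G→G2, D→D2]: schema becomes (G2, D2, F); tuples unchanged.
R ⋈ ρ[G→G2, D→D2](R) (natural join on F): {(17, q, 20, 17, q), (17, q, 20, 18, m), (17, q, 20, 38, n), (17, q, 20, 6, w), (18, m, 20, 17, q), (18, m, 20, 18, m), (18, m, 20, 38, n), (18, m, 20, 6, w), (19, v, 29, 19, v), (19, v, 29, 24, q), (19, v, 29, 24, z), (24, q, 29, 19, v), (24, q, 29, 24, q), (24, q, 29, 24, z), (24, z, 29, 19, v), (24, z, 29, 24, q), (24, z, 29, 24, z), (3, y, 31, 3, y), (3, y, 31, 34, s), (34, s, 31, 3, y), (34, s, 31, 34, s), (38, n, 20, 17, q), (38, n, 20, 18, m), (38, n, 20, 38, n), (38, n, 20, 6, w), (6, w, 20, 17, q), (6, w, 20, 18, m), (6, w, 20, 38, n), (6, w, 20, 6, w)}
Selection D != D2: {(17, q, 20, 18, m), (17, q, 20, 38, n), (17, q, 20, 6, w), (18, m, 20, 17, q), (18, m, 20, 38, n), (18, m, 20, 6, w), (19, v, 29, 24, q), (19, v, 29, 24, z), (24, q, 29, 19, v), (24, q, 29, 24, z), (24, z, 29, 19, v), (24, z, 29, 24, q), (3, y, 31, 34, s), (34, s, 31, 3, y), (38, n, 20, 17, q), (38, n, 20, 18, m), (38, n, 20, 6, w), (6, w, 20, 17, q), (6, w, 20, 18, m), (6, w, 20, 38, n)}
π[F, D2]: project onto (F, D2) (11 duplicate(s) eliminated) → {(20, m), (20, n), (20, q), (20, w), (29, q), (29, v), (29, z), (31, s), (31, y)}

{(20, m), (20, n), (20, q), (20, w), (29, q), (29, v), (29, z), (31, s), (31, y)}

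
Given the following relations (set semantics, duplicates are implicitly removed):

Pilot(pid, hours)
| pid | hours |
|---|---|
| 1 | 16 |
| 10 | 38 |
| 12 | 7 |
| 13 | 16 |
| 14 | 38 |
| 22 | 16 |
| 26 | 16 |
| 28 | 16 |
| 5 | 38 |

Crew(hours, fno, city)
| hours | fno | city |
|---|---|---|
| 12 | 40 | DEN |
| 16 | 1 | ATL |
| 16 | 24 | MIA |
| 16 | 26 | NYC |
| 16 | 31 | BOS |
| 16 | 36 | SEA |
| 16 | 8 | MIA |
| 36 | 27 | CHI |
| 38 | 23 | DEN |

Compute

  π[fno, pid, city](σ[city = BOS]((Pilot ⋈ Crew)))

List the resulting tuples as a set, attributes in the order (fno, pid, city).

{(31, 1, BOS), (31, 13, BOS), (31, 22, BOS), (31, 26, BOS), (31, 28, BOS)}

Natural join on hours: {(1, 16, 1, ATL), (1, 16, 24, MIA), (1, 16, 26, NYC), (1, 16, 31, BOS), (1, 16, 36, SEA), (1, 16, 8, MIA), (10, 38, 23, DEN), (13, 16, 1, ATL), (13, 16, 24, MIA), (13, 16, 26, NYC), (13, 16, 31, BOS), (13, 16, 36, SEA), (13, 16, 8, MIA), (14, 38, 23, DEN), (22, 16, 1, ATL), (22, 16, 24, MIA), (22, 16, 26, NYC), (22, 16, 31, BOS), (22, 16, 36, SEA), (22, 16, 8, MIA), (26, 16, 1, ATL), (26, 16, 24, MIA), (26, 16, 26, NYC), (26, 16, 31, BOS), (26, 16, 36, SEA), (26, 16, 8, MIA), (28, 16, 1, ATL), (28, 16, 24, MIA), (28, 16, 26, NYC), (28, 16, 31, BOS), (28, 16, 36, SEA), (28, 16, 8, MIA), (5, 38, 23, DEN)}
Filtering on city = BOS leaves {(1, 16, 31, BOS), (13, 16, 31, BOS), (22, 16, 31, BOS), (26, 16, 31, BOS), (28, 16, 31, BOS)}.
Projecting to fno, pid, city: {(31, 1, BOS), (31, 13, BOS), (31, 22, BOS), (31, 26, BOS), (31, 28, BOS)}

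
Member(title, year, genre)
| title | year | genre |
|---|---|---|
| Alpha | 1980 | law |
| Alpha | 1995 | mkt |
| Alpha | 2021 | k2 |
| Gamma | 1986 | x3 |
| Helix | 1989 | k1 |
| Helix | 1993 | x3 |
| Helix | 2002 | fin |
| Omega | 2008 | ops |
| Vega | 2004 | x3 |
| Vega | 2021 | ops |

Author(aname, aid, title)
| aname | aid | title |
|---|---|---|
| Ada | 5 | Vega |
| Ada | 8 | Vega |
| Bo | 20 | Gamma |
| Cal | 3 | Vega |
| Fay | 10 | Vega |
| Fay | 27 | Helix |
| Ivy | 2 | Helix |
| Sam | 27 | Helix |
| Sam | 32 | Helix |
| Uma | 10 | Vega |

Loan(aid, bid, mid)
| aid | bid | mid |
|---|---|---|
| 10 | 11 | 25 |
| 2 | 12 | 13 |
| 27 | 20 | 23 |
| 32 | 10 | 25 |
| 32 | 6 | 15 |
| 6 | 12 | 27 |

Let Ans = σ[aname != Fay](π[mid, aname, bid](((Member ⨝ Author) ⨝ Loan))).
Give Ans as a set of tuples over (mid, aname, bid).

Joining Member and Author on title yields {(Gamma, 1986, x3, Bo, 20), (Helix, 1989, k1, Fay, 27), (Helix, 1989, k1, Ivy, 2), (Helix, 1989, k1, Sam, 27), (Helix, 1989, k1, Sam, 32), (Helix, 1993, x3, Fay, 27), (Helix, 1993, x3, Ivy, 2), (Helix, 1993, x3, Sam, 27), (Helix, 1993, x3, Sam, 32), (Helix, 2002, fin, Fay, 27), (Helix, 2002, fin, Ivy, 2), (Helix, 2002, fin, Sam, 27), (Helix, 2002, fin, Sam, 32), (Vega, 2004, x3, Ada, 5), (Vega, 2004, x3, Ada, 8), (Vega, 2004, x3, Cal, 3), (Vega, 2004, x3, Fay, 10), (Vega, 2004, x3, Uma, 10), (Vega, 2021, ops, Ada, 5), (Vega, 2021, ops, Ada, 8), (Vega, 2021, ops, Cal, 3), (Vega, 2021, ops, Fay, 10), (Vega, 2021, ops, Uma, 10)}.
Joining (Member ⨝ Author) and Loan on aid yields {(Helix, 1989, k1, Fay, 27, 20, 23), (Helix, 1989, k1, Ivy, 2, 12, 13), (Helix, 1989, k1, Sam, 27, 20, 23), (Helix, 1989, k1, Sam, 32, 10, 25), (Helix, 1989, k1, Sam, 32, 6, 15), (Helix, 1993, x3, Fay, 27, 20, 23), (Helix, 1993, x3, Ivy, 2, 12, 13), (Helix, 1993, x3, Sam, 27, 20, 23), (Helix, 1993, x3, Sam, 32, 10, 25), (Helix, 1993, x3, Sam, 32, 6, 15), (Helix, 2002, fin, Fay, 27, 20, 23), (Helix, 2002, fin, Ivy, 2, 12, 13), (Helix, 2002, fin, Sam, 27, 20, 23), (Helix, 2002, fin, Sam, 32, 10, 25), (Helix, 2002, fin, Sam, 32, 6, 15), (Vega, 2004, x3, Fay, 10, 11, 25), (Vega, 2004, x3, Uma, 10, 11, 25), (Vega, 2021, ops, Fay, 10, 11, 25), (Vega, 2021, ops, Uma, 10, 11, 25)}.
π[mid, aname, bid]: project onto (mid, aname, bid) (12 duplicate(s) eliminated) → {(13, Ivy, 12), (15, Sam, 6), (23, Fay, 20), (23, Sam, 20), (25, Fay, 11), (25, Sam, 10), (25, Uma, 11)}
Filtering on aname != Fay leaves {(13, Ivy, 12), (15, Sam, 6), (23, Sam, 20), (25, Sam, 10), (25, Uma, 11)}.

{(13, Ivy, 12), (15, Sam, 6), (23, Sam, 20), (25, Sam, 10), (25, Uma, 11)}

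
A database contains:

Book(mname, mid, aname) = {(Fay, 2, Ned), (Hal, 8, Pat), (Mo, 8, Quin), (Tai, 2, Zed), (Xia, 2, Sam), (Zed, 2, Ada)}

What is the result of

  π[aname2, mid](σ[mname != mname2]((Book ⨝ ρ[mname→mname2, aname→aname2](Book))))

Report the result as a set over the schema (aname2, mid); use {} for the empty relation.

ρ[mname→mname2, aname→aname2]: schema becomes (mname2, mid, aname2); tuples unchanged.
Natural join on mid: {(Fay, 2, Ned, Fay, Ned), (Fay, 2, Ned, Tai, Zed), (Fay, 2, Ned, Xia, Sam), (Fay, 2, Ned, Zed, Ada), (Hal, 8, Pat, Hal, Pat), (Hal, 8, Pat, Mo, Quin), (Mo, 8, Quin, Hal, Pat), (Mo, 8, Quin, Mo, Quin), (Tai, 2, Zed, Fay, Ned), (Tai, 2, Zed, Tai, Zed), (Tai, 2, Zed, Xia, Sam), (Tai, 2, Zed, Zed, Ada), (Xia, 2, Sam, Fay, Ned), (Xia, 2, Sam, Tai, Zed), (Xia, 2, Sam, Xia, Sam), (Xia, 2, Sam, Zed, Ada), (Zed, 2, Ada, Fay, Ned), (Zed, 2, Ada, Tai, Zed), (Zed, 2, Ada, Xia, Sam), (Zed, 2, Ada, Zed, Ada)}
Selection mname != mname2: {(Fay, 2, Ned, Tai, Zed), (Fay, 2, Ned, Xia, Sam), (Fay, 2, Ned, Zed, Ada), (Hal, 8, Pat, Mo, Quin), (Mo, 8, Quin, Hal, Pat), (Tai, 2, Zed, Fay, Ned), (Tai, 2, Zed, Xia, Sam), (Tai, 2, Zed, Zed, Ada), (Xia, 2, Sam, Fay, Ned), (Xia, 2, Sam, Tai, Zed), (Xia, 2, Sam, Zed, Ada), (Zed, 2, Ada, Fay, Ned), (Zed, 2, Ada, Tai, Zed), (Zed, 2, Ada, Xia, Sam)}
π_{aname2, mid} gives {(Ada, 2), (Ned, 2), (Pat, 8), (Quin, 8), (Sam, 2), (Zed, 2)} (8 duplicate(s) eliminated).

{(Ada, 2), (Ned, 2), (Pat, 8), (Quin, 8), (Sam, 2), (Zed, 2)}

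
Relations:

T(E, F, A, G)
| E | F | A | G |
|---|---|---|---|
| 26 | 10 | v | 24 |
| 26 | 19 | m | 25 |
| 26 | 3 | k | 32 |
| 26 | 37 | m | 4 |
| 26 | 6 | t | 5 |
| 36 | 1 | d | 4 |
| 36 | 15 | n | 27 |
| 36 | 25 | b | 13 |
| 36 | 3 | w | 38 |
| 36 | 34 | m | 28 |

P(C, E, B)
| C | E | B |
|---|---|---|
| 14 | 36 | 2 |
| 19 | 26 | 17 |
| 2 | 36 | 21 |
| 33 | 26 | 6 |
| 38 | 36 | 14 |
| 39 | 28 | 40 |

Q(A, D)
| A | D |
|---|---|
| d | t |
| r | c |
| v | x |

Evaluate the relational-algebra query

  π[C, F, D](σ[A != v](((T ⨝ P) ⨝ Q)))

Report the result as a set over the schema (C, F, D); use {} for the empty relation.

T ⋈ P (natural join on E): {(26, 10, v, 24, 19, 17), (26, 10, v, 24, 33, 6), (26, 19, m, 25, 19, 17), (26, 19, m, 25, 33, 6), (26, 3, k, 32, 19, 17), (26, 3, k, 32, 33, 6), (26, 37, m, 4, 19, 17), (26, 37, m, 4, 33, 6), (26, 6, t, 5, 19, 17), (26, 6, t, 5, 33, 6), (36, 1, d, 4, 14, 2), (36, 1, d, 4, 2, 21), (36, 1, d, 4, 38, 14), (36, 15, n, 27, 14, 2), (36, 15, n, 27, 2, 21), (36, 15, n, 27, 38, 14), (36, 25, b, 13, 14, 2), (36, 25, b, 13, 2, 21), (36, 25, b, 13, 38, 14), (36, 3, w, 38, 14, 2), (36, 3, w, 38, 2, 21), (36, 3, w, 38, 38, 14), (36, 34, m, 28, 14, 2), (36, 34, m, 28, 2, 21), (36, 34, m, 28, 38, 14)}
(T ⨝ P) ⋈ Q (natural join on A): {(26, 10, v, 24, 19, 17, x), (26, 10, v, 24, 33, 6, x), (36, 1, d, 4, 14, 2, t), (36, 1, d, 4, 2, 21, t), (36, 1, d, 4, 38, 14, t)}
Apply σ_{A != v}; surviving tuples: {(36, 1, d, 4, 14, 2, t), (36, 1, d, 4, 2, 21, t), (36, 1, d, 4, 38, 14, t)}
π[C, F, D]: project onto (C, F, D) → {(14, 1, t), (2, 1, t), (38, 1, t)}

{(14, 1, t), (2, 1, t), (38, 1, t)}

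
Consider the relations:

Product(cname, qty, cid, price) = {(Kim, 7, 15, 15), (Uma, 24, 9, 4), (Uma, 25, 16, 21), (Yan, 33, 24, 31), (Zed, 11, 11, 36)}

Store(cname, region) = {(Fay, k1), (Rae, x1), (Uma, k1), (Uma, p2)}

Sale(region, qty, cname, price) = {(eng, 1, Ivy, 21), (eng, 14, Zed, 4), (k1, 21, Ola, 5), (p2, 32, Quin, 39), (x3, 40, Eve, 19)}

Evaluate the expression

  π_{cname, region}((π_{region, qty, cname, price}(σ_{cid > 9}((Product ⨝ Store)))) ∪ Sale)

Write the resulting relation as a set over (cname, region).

{(Eve, x3), (Ivy, eng), (Ola, k1), (Quin, p2), (Uma, k1), (Uma, p2), (Zed, eng)}

Product ⋈ Store (natural join on cname): {(Uma, 24, 9, 4, k1), (Uma, 24, 9, 4, p2), (Uma, 25, 16, 21, k1), (Uma, 25, 16, 21, p2)}
Apply σ_{cid > 9}; surviving tuples: {(Uma, 25, 16, 21, k1), (Uma, 25, 16, 21, p2)}
Projecting to region, qty, cname, price: {(k1, 25, Uma, 21), (p2, 25, Uma, 21)}
Taking the union: {(eng, 1, Ivy, 21), (eng, 14, Zed, 4), (k1, 21, Ola, 5), (k1, 25, Uma, 21), (p2, 25, Uma, 21), (p2, 32, Quin, 39), (x3, 40, Eve, 19)}
Projecting to cname, region: {(Eve, x3), (Ivy, eng), (Ola, k1), (Quin, p2), (Uma, k1), (Uma, p2), (Zed, eng)}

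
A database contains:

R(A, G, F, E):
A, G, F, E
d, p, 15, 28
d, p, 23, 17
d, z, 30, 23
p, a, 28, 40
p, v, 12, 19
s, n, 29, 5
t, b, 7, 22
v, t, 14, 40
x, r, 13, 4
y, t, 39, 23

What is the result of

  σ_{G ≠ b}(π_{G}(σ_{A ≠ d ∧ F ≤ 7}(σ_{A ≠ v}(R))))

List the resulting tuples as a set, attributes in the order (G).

σ[A ≠ v]: keep tuples satisfying A ≠ v → {(d, p, 15, 28), (d, p, 23, 17), (d, z, 30, 23), (p, a, 28, 40), (p, v, 12, 19), (s, n, 29, 5), (t, b, 7, 22), (x, r, 13, 4), (y, t, 39, 23)}
σ[A ≠ d ∧ F ≤ 7]: keep tuples satisfying A ≠ d ∧ F ≤ 7 → {(t, b, 7, 22)}
Keep only column(s) G: {b}
σ[G ≠ b]: keep tuples satisfying G ≠ b → {}

{}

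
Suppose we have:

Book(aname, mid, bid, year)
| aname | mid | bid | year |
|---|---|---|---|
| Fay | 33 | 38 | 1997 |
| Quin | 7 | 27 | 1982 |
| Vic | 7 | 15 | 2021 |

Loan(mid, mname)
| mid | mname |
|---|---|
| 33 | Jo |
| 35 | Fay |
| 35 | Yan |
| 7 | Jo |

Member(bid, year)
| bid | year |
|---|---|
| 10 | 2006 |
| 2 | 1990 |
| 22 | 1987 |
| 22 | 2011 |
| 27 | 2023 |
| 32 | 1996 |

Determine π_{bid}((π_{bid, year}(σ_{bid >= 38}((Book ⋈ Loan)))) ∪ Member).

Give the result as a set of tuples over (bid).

Joining Book and Loan on mid yields {(Fay, 33, 38, 1997, Jo), (Quin, 7, 27, 1982, Jo), (Vic, 7, 15, 2021, Jo)}.
σ[bid >= 38]: keep tuples satisfying bid >= 38 → {(Fay, 33, 38, 1997, Jo)}
π[bid, year]: project onto (bid, year) → {(38, 1997)}
Taking the union: {(10, 2006), (2, 1990), (22, 1987), (22, 2011), (27, 2023), (32, 1996), (38, 1997)}
π[bid]: project onto (bid) (1 duplicate(s) eliminated) → {10, 2, 22, 27, 32, 38}

{10, 2, 22, 27, 32, 38}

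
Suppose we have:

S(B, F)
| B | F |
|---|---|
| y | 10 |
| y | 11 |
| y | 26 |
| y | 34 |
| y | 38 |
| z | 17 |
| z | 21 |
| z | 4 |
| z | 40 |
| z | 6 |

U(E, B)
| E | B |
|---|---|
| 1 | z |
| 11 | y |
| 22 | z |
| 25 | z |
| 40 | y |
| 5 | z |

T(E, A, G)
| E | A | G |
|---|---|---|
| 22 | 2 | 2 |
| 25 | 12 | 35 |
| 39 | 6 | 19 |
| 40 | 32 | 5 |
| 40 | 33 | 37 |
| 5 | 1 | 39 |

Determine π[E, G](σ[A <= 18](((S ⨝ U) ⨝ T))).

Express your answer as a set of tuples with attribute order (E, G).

{(22, 2), (25, 35), (5, 39)}

Natural join on B: {(y, 10, 11), (y, 10, 40), (y, 11, 11), (y, 11, 40), (y, 26, 11), (y, 26, 40), (y, 34, 11), (y, 34, 40), (y, 38, 11), (y, 38, 40), (z, 17, 1), (z, 17, 22), (z, 17, 25), (z, 17, 5), (z, 21, 1), (z, 21, 22), (z, 21, 25), (z, 21, 5), (z, 4, 1), (z, 4, 22), (z, 4, 25), (z, 4, 5), (z, 40, 1), (z, 40, 22), (z, 40, 25), (z, 40, 5), (z, 6, 1), (z, 6, 22), (z, 6, 25), (z, 6, 5)}
Natural join on E: {(y, 10, 40, 32, 5), (y, 10, 40, 33, 37), (y, 11, 40, 32, 5), (y, 11, 40, 33, 37), (y, 26, 40, 32, 5), (y, 26, 40, 33, 37), (y, 34, 40, 32, 5), (y, 34, 40, 33, 37), (y, 38, 40, 32, 5), (y, 38, 40, 33, 37), (z, 17, 22, 2, 2), (z, 17, 25, 12, 35), (z, 17, 5, 1, 39), (z, 21, 22, 2, 2), (z, 21, 25, 12, 35), (z, 21, 5, 1, 39), (z, 4, 22, 2, 2), (z, 4, 25, 12, 35), (z, 4, 5, 1, 39), (z, 40, 22, 2, 2), (z, 40, 25, 12, 35), (z, 40, 5, 1, 39), (z, 6, 22, 2, 2), (z, 6, 25, 12, 35), (z, 6, 5, 1, 39)}
Filtering on A <= 18 leaves {(z, 17, 22, 2, 2), (z, 17, 25, 12, 35), (z, 17, 5, 1, 39), (z, 21, 22, 2, 2), (z, 21, 25, 12, 35), (z, 21, 5, 1, 39), (z, 4, 22, 2, 2), (z, 4, 25, 12, 35), (z, 4, 5, 1, 39), (z, 40, 22, 2, 2), (z, 40, 25, 12, 35), (z, 40, 5, 1, 39), (z, 6, 22, 2, 2), (z, 6, 25, 12, 35), (z, 6, 5, 1, 39)}.
π[E, G]: project onto (E, G) (12 duplicate(s) eliminated) → {(22, 2), (25, 35), (5, 39)}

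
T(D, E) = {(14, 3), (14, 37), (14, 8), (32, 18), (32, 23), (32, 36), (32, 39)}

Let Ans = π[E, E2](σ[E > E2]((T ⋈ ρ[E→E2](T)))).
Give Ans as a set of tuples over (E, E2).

ρ[E→E2]: schema becomes (D, E2); tuples unchanged.
T ⋈ ρ[E→E2](T) (natural join on D): {(14, 3, 3), (14, 3, 37), (14, 3, 8), (14, 37, 3), (14, 37, 37), (14, 37, 8), (14, 8, 3), (14, 8, 37), (14, 8, 8), (32, 18, 18), (32, 18, 23), (32, 18, 36), (32, 18, 39), (32, 23, 18), (32, 23, 23), (32, 23, 36), (32, 23, 39), (32, 36, 18), (32, 36, 23), (32, 36, 36), (32, 36, 39), (32, 39, 18), (32, 39, 23), (32, 39, 36), (32, 39, 39)}
Apply σ_{E > E2}; surviving tuples: {(14, 37, 3), (14, 37, 8), (14, 8, 3), (32, 23, 18), (32, 36, 18), (32, 36, 23), (32, 39, 18), (32, 39, 23), (32, 39, 36)}
π[E, E2]: project onto (E, E2) → {(23, 18), (36, 18), (36, 23), (37, 3), (37, 8), (39, 18), (39, 23), (39, 36), (8, 3)}

{(23, 18), (36, 18), (36, 23), (37, 3), (37, 8), (39, 18), (39, 23), (39, 36), (8, 3)}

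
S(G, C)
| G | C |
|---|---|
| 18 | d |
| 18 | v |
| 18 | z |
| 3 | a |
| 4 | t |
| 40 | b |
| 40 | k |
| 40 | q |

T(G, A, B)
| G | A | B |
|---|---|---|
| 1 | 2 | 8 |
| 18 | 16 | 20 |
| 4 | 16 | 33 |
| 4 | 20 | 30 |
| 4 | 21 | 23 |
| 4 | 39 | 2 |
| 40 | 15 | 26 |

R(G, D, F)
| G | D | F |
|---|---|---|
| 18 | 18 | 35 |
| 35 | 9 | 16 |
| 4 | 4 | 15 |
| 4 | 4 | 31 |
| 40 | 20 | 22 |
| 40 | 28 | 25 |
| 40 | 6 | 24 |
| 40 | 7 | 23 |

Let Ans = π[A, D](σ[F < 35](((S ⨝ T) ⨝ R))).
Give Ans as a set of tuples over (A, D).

Natural join on G: {(18, d, 16, 20), (18, v, 16, 20), (18, z, 16, 20), (4, t, 16, 33), (4, t, 20, 30), (4, t, 21, 23), (4, t, 39, 2), (40, b, 15, 26), (40, k, 15, 26), (40, q, 15, 26)}
Natural join on G: {(18, d, 16, 20, 18, 35), (18, v, 16, 20, 18, 35), (18, z, 16, 20, 18, 35), (4, t, 16, 33, 4, 15), (4, t, 16, 33, 4, 31), (4, t, 20, 30, 4, 15), (4, t, 20, 30, 4, 31), (4, t, 21, 23, 4, 15), (4, t, 21, 23, 4, 31), (4, t, 39, 2, 4, 15), (4, t, 39, 2, 4, 31), (40, b, 15, 26, 20, 22), (40, b, 15, 26, 28, 25), (40, b, 15, 26, 6, 24), (40, b, 15, 26, 7, 23), (40, k, 15, 26, 20, 22), (40, k, 15, 26, 28, 25), (40, k, 15, 26, 6, 24), (40, k, 15, 26, 7, 23), (40, q, 15, 26, 20, 22), (40, q, 15, 26, 28, 25), (40, q, 15, 26, 6, 24), (40, q, 15, 26, 7, 23)}
Apply σ_{F < 35}; surviving tuples: {(4, t, 16, 33, 4, 15), (4, t, 16, 33, 4, 31), (4, t, 20, 30, 4, 15), (4, t, 20, 30, 4, 31), (4, t, 21, 23, 4, 15), (4, t, 21, 23, 4, 31), (4, t, 39, 2, 4, 15), (4, t, 39, 2, 4, 31), (40, b, 15, 26, 20, 22), (40, b, 15, 26, 28, 25), (40, b, 15, 26, 6, 24), (40, b, 15, 26, 7, 23), (40, k, 15, 26, 20, 22), (40, k, 15, 26, 28, 25), (40, k, 15, 26, 6, 24), (40, k, 15, 26, 7, 23), (40, q, 15, 26, 20, 22), (40, q, 15, 26, 28, 25), (40, q, 15, 26, 6, 24), (40, q, 15, 26, 7, 23)}
Projecting to A, D (12 duplicate(s) eliminated): {(15, 20), (15, 28), (15, 6), (15, 7), (16, 4), (20, 4), (21, 4), (39, 4)}

{(15, 20), (15, 28), (15, 6), (15, 7), (16, 4), (20, 4), (21, 4), (39, 4)}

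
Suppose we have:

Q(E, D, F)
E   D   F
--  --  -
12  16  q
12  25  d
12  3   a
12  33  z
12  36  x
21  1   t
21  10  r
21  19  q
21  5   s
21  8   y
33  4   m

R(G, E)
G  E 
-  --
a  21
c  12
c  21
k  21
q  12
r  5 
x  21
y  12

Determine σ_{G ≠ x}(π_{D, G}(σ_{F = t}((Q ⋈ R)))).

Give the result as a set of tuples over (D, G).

Q ⋈ R (natural join on E): {(12, 16, q, c), (12, 16, q, q), (12, 16, q, y), (12, 25, d, c), (12, 25, d, q), (12, 25, d, y), (12, 3, a, c), (12, 3, a, q), (12, 3, a, y), (12, 33, z, c), (12, 33, z, q), (12, 33, z, y), (12, 36, x, c), (12, 36, x, q), (12, 36, x, y), (21, 1, t, a), (21, 1, t, c), (21, 1, t, k), (21, 1, t, x), (21, 10, r, a), (21, 10, r, c), (21, 10, r, k), (21, 10, r, x), (21, 19, q, a), (21, 19, q, c), (21, 19, q, k), (21, 19, q, x), (21, 5, s, a), (21, 5, s, c), (21, 5, s, k), (21, 5, s, x), (21, 8, y, a), (21, 8, y, c), (21, 8, y, k), (21, 8, y, x)}
Selection F = t: {(21, 1, t, a), (21, 1, t, c), (21, 1, t, k), (21, 1, t, x)}
π_{D, G} gives {(1, a), (1, c), (1, k), (1, x)}.
Selection G ≠ x: {(1, a), (1, c), (1, k)}

{(1, a), (1, c), (1, k)}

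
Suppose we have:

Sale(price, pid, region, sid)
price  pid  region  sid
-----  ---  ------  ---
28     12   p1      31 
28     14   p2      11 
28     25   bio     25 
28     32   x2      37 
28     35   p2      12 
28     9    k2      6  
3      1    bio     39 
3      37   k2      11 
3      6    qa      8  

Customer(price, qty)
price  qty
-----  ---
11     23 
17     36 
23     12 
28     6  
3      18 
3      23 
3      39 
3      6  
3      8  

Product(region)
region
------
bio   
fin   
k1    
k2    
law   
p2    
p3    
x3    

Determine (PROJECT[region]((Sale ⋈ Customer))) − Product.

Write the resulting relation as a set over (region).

{p1, qa, x2}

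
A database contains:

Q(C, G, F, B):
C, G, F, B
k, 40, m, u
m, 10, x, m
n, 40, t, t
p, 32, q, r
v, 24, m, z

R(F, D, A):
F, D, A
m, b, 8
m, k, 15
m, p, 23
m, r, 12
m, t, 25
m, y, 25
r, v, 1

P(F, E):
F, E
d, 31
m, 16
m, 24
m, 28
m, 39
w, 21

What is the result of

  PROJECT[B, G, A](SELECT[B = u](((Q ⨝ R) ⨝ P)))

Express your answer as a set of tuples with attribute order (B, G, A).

Natural join on F: {(k, 40, m, u, b, 8), (k, 40, m, u, k, 15), (k, 40, m, u, p, 23), (k, 40, m, u, r, 12), (k, 40, m, u, t, 25), (k, 40, m, u, y, 25), (v, 24, m, z, b, 8), (v, 24, m, z, k, 15), (v, 24, m, z, p, 23), (v, 24, m, z, r, 12), (v, 24, m, z, t, 25), (v, 24, m, z, y, 25)}
Natural join on F: {(k, 40, m, u, b, 8, 16), (k, 40, m, u, b, 8, 24), (k, 40, m, u, b, 8, 28), (k, 40, m, u, b, 8, 39), (k, 40, m, u, k, 15, 16), (k, 40, m, u, k, 15, 24), (k, 40, m, u, k, 15, 28), (k, 40, m, u, k, 15, 39), (k, 40, m, u, p, 23, 16), (k, 40, m, u, p, 23, 24), (k, 40, m, u, p, 23, 28), (k, 40, m, u, p, 23, 39), (k, 40, m, u, r, 12, 16), (k, 40, m, u, r, 12, 24), (k, 40, m, u, r, 12, 28), (k, 40, m, u, r, 12, 39), (k, 40, m, u, t, 25, 16), (k, 40, m, u, t, 25, 24), (k, 40, m, u, t, 25, 28), (k, 40, m, u, t, 25, 39), (k, 40, m, u, y, 25, 16), (k, 40, m, u, y, 25, 24), (k, 40, m, u, y, 25, 28), (k, 40, m, u, y, 25, 39), (v, 24, m, z, b, 8, 16), (v, 24, m, z, b, 8, 24), (v, 24, m, z, b, 8, 28), (v, 24, m, z, b, 8, 39), (v, 24, m, z, k, 15, 16), (v, 24, m, z, k, 15, 24), (v, 24, m, z, k, 15, 28), (v, 24, m, z, k, 15, 39), (v, 24, m, z, p, 23, 16), (v, 24, m, z, p, 23, 24), (v, 24, m, z, p, 23, 28), (v, 24, m, z, p, 23, 39), (v, 24, m, z, r, 12, 16), (v, 24, m, z, r, 12, 24), (v, 24, m, z, r, 12, 28), (v, 24, m, z, r, 12, 39), (v, 24, m, z, t, 25, 16), (v, 24, m, z, t, 25, 24), (v, 24, m, z, t, 25, 28), (v, 24, m, z, t, 25, 39), (v, 24, m, z, y, 25, 16), (v, 24, m, z, y, 25, 24), (v, 24, m, z, y, 25, 28), (v, 24, m, z, y, 25, 39)}
Filtering on B = u leaves {(k, 40, m, u, b, 8, 16), (k, 40, m, u, b, 8, 24), (k, 40, m, u, b, 8, 28), (k, 40, m, u, b, 8, 39), (k, 40, m, u, k, 15, 16), (k, 40, m, u, k, 15, 24), (k, 40, m, u, k, 15, 28), (k, 40, m, u, k, 15, 39), (k, 40, m, u, p, 23, 16), (k, 40, m, u, p, 23, 24), (k, 40, m, u, p, 23, 28), (k, 40, m, u, p, 23, 39), (k, 40, m, u, r, 12, 16), (k, 40, m, u, r, 12, 24), (k, 40, m, u, r, 12, 28), (k, 40, m, u, r, 12, 39), (k, 40, m, u, t, 25, 16), (k, 40, m, u, t, 25, 24), (k, 40, m, u, t, 25, 28), (k, 40, m, u, t, 25, 39), (k, 40, m, u, y, 25, 16), (k, 40, m, u, y, 25, 24), (k, 40, m, u, y, 25, 28), (k, 40, m, u, y, 25, 39)}.
Keep only column(s) B, G, A (19 duplicate(s) eliminated): {(u, 40, 12), (u, 40, 15), (u, 40, 23), (u, 40, 25), (u, 40, 8)}

{(u, 40, 12), (u, 40, 15), (u, 40, 23), (u, 40, 25), (u, 40, 8)}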